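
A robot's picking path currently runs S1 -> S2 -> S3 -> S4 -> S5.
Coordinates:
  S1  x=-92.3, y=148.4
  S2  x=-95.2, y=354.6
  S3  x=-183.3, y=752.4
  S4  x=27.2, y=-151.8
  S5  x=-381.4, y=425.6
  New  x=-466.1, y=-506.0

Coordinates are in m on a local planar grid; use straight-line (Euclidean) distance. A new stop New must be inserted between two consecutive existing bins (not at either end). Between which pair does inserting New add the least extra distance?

Added distance for inserting New between each consecutive pair:
S1–S2: 1484.5 m
S2–S3: 1819.5 m
S3–S4: 968.7 m
S4–S5: 835.4 m
Smallest added distance is 835.4 m, inserting between S4 and S5.

between S4 and S5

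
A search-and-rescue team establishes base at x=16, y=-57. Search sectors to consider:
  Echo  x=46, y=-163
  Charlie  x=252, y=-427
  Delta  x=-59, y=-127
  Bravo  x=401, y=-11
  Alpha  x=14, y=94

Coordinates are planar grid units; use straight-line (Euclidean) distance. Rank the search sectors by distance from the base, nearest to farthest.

Distance from the base at x=16, y=-57 to each:
Delta x=-59, y=-127: 102.6
Echo x=46, y=-163: 110.2
Alpha x=14, y=94: 151.0
Bravo x=401, y=-11: 387.7
Charlie x=252, y=-427: 438.9

Delta, Echo, Alpha, Bravo, Charlie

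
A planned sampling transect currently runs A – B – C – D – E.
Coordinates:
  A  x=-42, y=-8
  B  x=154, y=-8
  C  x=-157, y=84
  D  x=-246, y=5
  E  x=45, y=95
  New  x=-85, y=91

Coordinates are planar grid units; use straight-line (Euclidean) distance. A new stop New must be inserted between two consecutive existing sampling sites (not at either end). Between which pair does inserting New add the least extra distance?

between B and C

Added distance for inserting New between each consecutive pair:
A–B: 170.6
B–C: 6.7
C–D: 135.9
D–E: 8.0
Smallest added distance is 6.7, inserting between B and C.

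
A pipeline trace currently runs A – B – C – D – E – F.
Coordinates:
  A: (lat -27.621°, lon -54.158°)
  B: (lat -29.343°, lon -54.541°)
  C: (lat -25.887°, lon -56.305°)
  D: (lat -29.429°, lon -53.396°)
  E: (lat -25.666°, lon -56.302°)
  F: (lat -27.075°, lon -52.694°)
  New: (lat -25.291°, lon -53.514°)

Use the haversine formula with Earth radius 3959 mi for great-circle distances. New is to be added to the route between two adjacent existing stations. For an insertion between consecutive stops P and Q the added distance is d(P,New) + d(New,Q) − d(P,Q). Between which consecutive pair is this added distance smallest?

Added distance for inserting New between each consecutive pair:
A–B: 331.6 mi
B–C: 203.7 mi
C–D: 162.1 mi
D–E: 146.8 mi
E–F: 65.5 mi
Smallest added distance is 65.5 mi, inserting between E and F.

between E and F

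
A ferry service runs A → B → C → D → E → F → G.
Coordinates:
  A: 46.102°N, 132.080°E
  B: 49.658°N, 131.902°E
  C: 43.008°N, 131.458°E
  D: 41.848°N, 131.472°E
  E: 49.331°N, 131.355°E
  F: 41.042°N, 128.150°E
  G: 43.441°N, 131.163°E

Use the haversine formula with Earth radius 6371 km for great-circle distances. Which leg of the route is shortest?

C–D

Leg distances:
A→B: 395.6 km
B→C: 740.2 km
C→D: 129.0 km
D→E: 832.1 km
E→F: 955.1 km
F→G: 364.2 km
The shortest leg is C–D at 129.0 km.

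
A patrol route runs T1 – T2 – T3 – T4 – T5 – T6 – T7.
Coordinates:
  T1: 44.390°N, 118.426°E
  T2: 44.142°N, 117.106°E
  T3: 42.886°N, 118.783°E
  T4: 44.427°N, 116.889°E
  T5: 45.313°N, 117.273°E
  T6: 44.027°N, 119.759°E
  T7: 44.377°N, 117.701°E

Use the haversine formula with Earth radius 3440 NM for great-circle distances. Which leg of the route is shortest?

Leg distances:
T1→T2: 58.7 NM
T2→T3: 105.0 NM
T3→T4: 123.8 NM
T4→T5: 55.6 NM
T5→T6: 131.2 NM
T6→T7: 91.0 NM
The shortest leg is T4–T5 at 55.6 NM.

T4–T5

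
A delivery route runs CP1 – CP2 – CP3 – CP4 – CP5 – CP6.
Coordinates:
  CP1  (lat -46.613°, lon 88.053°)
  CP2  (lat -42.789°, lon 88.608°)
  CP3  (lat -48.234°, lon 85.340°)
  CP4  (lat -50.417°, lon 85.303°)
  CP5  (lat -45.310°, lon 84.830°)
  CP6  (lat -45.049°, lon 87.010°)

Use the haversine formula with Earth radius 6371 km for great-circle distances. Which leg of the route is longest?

Leg distances:
CP1→CP2: 427.5 km
CP2→CP3: 656.7 km
CP3→CP4: 242.8 km
CP4→CP5: 569.0 km
CP5→CP6: 173.3 km
The longest leg is CP2–CP3 at 656.7 km.

CP2–CP3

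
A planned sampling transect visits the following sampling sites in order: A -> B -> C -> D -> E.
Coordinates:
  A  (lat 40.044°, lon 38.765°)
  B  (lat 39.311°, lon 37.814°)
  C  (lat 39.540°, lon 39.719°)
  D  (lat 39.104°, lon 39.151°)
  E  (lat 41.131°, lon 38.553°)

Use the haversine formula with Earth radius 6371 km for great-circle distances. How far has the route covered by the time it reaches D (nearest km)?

350 km

Leg distances:
A→B: 115.2 km  (cumulative 115.2 km)
B→C: 165.6 km  (cumulative 280.8 km)
C→D: 68.8 km  (cumulative 349.6 km)
Cumulative distance at D ≈ 350 km.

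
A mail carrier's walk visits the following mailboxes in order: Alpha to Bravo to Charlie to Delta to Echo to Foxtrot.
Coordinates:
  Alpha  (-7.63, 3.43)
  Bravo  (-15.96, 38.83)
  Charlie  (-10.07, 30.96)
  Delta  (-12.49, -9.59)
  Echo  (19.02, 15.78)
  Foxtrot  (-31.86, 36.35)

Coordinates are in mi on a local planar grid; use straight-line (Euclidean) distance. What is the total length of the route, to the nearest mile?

Leg distances:
Alpha→Bravo: 36.4 mi  (cumulative 36.4 mi)
Bravo→Charlie: 9.8 mi  (cumulative 46.2 mi)
Charlie→Delta: 40.6 mi  (cumulative 86.8 mi)
Delta→Echo: 40.5 mi  (cumulative 127.3 mi)
Echo→Foxtrot: 54.9 mi  (cumulative 182.2 mi)
Total route length ≈ 182 mi.

182 mi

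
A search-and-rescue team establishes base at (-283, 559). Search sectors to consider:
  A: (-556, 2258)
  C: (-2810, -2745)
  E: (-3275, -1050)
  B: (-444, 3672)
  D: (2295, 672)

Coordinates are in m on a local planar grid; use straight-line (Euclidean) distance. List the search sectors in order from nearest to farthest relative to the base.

A, D, B, E, C

Computing each straight-line distance from (-283, 559):
A (-556, 2258): 1720.8 m
D (2295, 672): 2580.5 m
B (-444, 3672): 3117.2 m
E (-3275, -1050): 3397.2 m
C (-2810, -2745): 4159.6 m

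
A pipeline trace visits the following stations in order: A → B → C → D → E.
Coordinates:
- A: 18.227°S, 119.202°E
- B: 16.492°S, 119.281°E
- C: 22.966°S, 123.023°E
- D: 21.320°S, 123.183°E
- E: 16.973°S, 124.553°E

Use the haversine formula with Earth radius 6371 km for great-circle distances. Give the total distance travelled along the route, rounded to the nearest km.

Leg distances:
A→B: 193.1 km  (cumulative 193.1 km)
B→C: 819.4 km  (cumulative 1012.5 km)
C→D: 183.8 km  (cumulative 1196.3 km)
D→E: 504.3 km  (cumulative 1700.6 km)
Total route length ≈ 1701 km.

1701 km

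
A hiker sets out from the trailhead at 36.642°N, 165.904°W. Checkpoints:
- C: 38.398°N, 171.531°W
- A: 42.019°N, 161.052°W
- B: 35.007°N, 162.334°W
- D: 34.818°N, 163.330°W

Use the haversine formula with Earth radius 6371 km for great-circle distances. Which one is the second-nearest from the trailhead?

B

Distance to each, sorted:
D: 308.4 km
B: 369.6 km
C: 533.2 km
A: 728.8 km
The second-nearest is B at 369.6 km.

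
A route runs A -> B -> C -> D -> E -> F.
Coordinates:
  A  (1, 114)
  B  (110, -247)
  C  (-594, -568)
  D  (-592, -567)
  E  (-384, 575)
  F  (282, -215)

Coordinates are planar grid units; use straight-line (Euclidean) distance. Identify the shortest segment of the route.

C–D

Leg distances:
A→B: 377.1
B→C: 773.7
C→D: 2.2
D→E: 1160.8
E→F: 1033.3
The shortest leg is C–D at 2.2.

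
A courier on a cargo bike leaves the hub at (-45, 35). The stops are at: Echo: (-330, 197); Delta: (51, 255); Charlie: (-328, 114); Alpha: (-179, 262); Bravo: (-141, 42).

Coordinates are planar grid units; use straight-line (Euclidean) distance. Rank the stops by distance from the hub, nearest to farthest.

Distance from the hub at (-45, 35) to each:
Bravo (-141, 42): 96.3
Delta (51, 255): 240.0
Alpha (-179, 262): 263.6
Charlie (-328, 114): 293.8
Echo (-330, 197): 327.8

Bravo, Delta, Alpha, Charlie, Echo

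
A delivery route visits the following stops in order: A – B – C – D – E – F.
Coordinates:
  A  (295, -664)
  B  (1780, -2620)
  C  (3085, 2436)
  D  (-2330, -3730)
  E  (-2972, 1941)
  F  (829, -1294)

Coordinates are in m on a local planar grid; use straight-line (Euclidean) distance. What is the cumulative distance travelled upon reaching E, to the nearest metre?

Leg distances:
A→B: 2455.8 m  (cumulative 2455.8 m)
B→C: 5221.7 m  (cumulative 7677.5 m)
C→D: 8206.2 m  (cumulative 15883.7 m)
D→E: 5707.2 m  (cumulative 21591.0 m)
Cumulative distance at E ≈ 21591 m.

21591 m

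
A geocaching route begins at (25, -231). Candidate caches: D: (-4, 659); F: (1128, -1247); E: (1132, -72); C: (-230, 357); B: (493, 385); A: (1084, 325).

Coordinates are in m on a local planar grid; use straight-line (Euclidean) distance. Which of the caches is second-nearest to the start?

Distance to each, sorted:
C: 640.9 m
B: 773.6 m
D: 890.5 m
E: 1118.4 m
A: 1196.1 m
F: 1499.6 m
The second-nearest is B at 773.6 m.

B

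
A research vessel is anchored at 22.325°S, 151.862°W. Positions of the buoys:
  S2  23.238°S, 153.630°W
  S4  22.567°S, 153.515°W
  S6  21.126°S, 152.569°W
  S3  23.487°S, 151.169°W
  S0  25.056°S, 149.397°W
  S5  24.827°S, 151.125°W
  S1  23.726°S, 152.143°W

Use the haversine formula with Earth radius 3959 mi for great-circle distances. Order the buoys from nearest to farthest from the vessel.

Distances from the vessel:
S3 23.487°S, 151.169°W: 91.6 mi
S6 21.126°S, 152.569°W: 94.5 mi
S1 23.726°S, 152.143°W: 98.4 mi
S4 22.567°S, 153.515°W: 106.9 mi
S2 23.238°S, 153.630°W: 129.1 mi
S5 24.827°S, 151.125°W: 179.1 mi
S0 25.056°S, 149.397°W: 244.8 mi

S3, S6, S1, S4, S2, S5, S0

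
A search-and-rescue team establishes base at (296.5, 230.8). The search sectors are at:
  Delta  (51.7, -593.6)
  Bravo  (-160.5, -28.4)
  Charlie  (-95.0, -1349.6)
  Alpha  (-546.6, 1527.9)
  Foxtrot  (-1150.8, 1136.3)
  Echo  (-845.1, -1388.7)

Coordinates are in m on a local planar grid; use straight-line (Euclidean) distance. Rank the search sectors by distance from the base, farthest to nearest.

Computing each straight-line distance from (296.5, 230.8):
Echo (-845.1, -1388.7): 1981.4 m
Foxtrot (-1150.8, 1136.3): 1707.2 m
Charlie (-95.0, -1349.6): 1628.2 m
Alpha (-546.6, 1527.9): 1547.0 m
Delta (51.7, -593.6): 860.0 m
Bravo (-160.5, -28.4): 525.4 m

Echo, Foxtrot, Charlie, Alpha, Delta, Bravo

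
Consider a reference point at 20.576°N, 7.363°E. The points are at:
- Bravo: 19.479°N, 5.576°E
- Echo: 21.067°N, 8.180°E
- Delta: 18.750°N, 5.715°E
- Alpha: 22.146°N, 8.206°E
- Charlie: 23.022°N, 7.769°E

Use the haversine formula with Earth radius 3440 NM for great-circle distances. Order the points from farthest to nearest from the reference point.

Computing each great-circle distance from 20.576°N, 7.363°E:
Charlie 23.022°N, 7.769°E: 148.6 NM
Delta 18.750°N, 5.715°E: 143.9 NM
Bravo 19.479°N, 5.576°E: 120.4 NM
Alpha 22.146°N, 8.206°E: 105.4 NM
Echo 21.067°N, 8.180°E: 54.5 NM

Charlie, Delta, Bravo, Alpha, Echo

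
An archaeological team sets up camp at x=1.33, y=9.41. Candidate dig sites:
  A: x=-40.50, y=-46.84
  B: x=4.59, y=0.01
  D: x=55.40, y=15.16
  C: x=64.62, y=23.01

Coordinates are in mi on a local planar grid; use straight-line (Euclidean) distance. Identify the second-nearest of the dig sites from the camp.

Distances from the camp (x=1.33, y=9.41):
B: 9.9 mi
D: 54.4 mi
C: 64.7 mi
A: 70.1 mi
The second-nearest is D at 54.4 mi.

D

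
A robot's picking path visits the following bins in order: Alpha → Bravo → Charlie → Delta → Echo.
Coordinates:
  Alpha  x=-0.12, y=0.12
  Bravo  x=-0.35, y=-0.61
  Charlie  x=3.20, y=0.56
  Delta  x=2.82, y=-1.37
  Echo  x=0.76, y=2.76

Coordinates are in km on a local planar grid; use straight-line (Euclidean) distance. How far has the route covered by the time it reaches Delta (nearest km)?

6 km

Leg distances:
Alpha→Bravo: 0.8 km  (cumulative 0.8 km)
Bravo→Charlie: 3.7 km  (cumulative 4.5 km)
Charlie→Delta: 2.0 km  (cumulative 6.5 km)
Cumulative distance at Delta ≈ 6 km.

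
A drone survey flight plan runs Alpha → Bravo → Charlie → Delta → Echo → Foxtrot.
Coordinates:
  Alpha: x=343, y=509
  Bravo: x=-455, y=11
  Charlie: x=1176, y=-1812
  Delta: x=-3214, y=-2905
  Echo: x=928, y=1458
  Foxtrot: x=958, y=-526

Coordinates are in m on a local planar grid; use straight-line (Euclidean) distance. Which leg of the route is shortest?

Alpha–Bravo

Leg distances:
Alpha→Bravo: 940.6 m
Bravo→Charlie: 2446.1 m
Charlie→Delta: 4524.0 m
Delta→Echo: 6016.0 m
Echo→Foxtrot: 1984.2 m
The shortest leg is Alpha–Bravo at 940.6 m.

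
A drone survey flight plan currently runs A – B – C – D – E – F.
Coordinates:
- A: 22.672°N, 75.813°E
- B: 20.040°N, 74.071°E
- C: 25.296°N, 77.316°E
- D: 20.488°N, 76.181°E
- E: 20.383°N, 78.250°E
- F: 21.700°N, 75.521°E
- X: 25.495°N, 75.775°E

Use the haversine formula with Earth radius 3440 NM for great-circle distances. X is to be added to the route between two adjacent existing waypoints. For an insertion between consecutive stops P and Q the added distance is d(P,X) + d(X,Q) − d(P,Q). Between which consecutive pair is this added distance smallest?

Added distance for inserting X between each consecutive pair:
A–B: 324.7 NM
B–C: 62.1 NM
C–D: 90.5 NM
D–E: 520.9 NM
E–F: 392.1 NM
Smallest added distance is 62.1 NM, inserting between B and C.

between B and C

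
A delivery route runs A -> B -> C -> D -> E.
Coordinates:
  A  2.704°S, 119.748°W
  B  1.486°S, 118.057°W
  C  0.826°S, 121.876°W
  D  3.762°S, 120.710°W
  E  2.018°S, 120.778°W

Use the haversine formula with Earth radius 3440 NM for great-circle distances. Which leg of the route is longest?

B–C

Leg distances:
A→B: 125.1 NM
B→C: 232.6 NM
C→D: 189.6 NM
D→E: 104.8 NM
The longest leg is B–C at 232.6 NM.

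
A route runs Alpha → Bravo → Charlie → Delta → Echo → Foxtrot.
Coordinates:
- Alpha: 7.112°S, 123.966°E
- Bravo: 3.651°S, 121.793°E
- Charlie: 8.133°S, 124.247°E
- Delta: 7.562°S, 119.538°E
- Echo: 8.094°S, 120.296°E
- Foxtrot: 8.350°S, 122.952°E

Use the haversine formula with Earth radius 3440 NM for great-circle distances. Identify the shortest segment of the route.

Leg distances:
Alpha→Bravo: 245.0 NM
Bravo→Charlie: 306.4 NM
Charlie→Delta: 282.2 NM
Delta→Echo: 55.3 NM
Echo→Foxtrot: 158.6 NM
The shortest leg is Delta–Echo at 55.3 NM.

Delta–Echo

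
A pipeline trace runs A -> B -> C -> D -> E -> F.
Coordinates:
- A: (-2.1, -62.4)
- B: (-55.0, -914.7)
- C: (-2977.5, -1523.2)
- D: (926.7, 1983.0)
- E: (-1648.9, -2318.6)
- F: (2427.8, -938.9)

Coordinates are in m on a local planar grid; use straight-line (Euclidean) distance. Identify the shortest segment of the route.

Leg distances:
A→B: 853.9 m
B→C: 2985.2 m
C→D: 5247.5 m
D→E: 5013.7 m
E→F: 4303.8 m
The shortest leg is A–B at 853.9 m.

A–B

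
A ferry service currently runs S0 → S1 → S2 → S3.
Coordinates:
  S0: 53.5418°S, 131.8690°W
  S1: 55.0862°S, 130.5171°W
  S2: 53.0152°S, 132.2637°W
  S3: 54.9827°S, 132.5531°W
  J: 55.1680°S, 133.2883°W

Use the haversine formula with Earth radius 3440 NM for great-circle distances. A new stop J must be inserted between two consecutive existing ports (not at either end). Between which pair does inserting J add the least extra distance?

Added distance for inserting J between each consecutive pair:
S0–S1: 100.7 NM
S1–S2: 90.7 NM
S2–S3: 43.2 NM
Smallest added distance is 43.2 NM, inserting between S2 and S3.

between S2 and S3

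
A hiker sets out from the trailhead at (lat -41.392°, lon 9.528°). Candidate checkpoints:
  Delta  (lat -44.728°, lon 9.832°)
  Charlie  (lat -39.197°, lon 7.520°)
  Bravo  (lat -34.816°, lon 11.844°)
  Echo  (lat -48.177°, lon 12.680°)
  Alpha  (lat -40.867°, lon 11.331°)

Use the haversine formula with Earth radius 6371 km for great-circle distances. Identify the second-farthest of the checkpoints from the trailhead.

Distance to each, sorted:
Echo: 794.2 km
Bravo: 758.7 km
Delta: 371.8 km
Charlie: 297.6 km
Alpha: 161.9 km
The second-farthest is Bravo at 758.7 km.

Bravo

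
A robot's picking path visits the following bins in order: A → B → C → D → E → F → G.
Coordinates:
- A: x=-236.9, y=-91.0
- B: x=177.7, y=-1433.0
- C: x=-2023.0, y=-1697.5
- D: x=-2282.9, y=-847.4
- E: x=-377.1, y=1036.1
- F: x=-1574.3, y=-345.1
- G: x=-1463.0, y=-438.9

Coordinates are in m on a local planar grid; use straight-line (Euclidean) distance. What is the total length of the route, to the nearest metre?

9163 m

Leg distances:
A→B: 1404.6 m  (cumulative 1404.6 m)
B→C: 2216.5 m  (cumulative 3621.1 m)
C→D: 888.9 m  (cumulative 4510.1 m)
D→E: 2679.5 m  (cumulative 7189.6 m)
E→F: 1827.8 m  (cumulative 9017.4 m)
F→G: 145.6 m  (cumulative 9162.9 m)
Total route length ≈ 9163 m.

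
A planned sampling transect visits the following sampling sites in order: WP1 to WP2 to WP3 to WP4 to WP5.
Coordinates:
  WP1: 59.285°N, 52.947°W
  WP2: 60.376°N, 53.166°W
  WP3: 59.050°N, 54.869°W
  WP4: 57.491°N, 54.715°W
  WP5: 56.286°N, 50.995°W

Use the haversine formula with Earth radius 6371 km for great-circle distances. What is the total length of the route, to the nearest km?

734 km

Leg distances:
WP1→WP2: 121.9 km  (cumulative 121.9 km)
WP2→WP3: 175.7 km  (cumulative 297.6 km)
WP3→WP4: 173.6 km  (cumulative 471.2 km)
WP4→WP5: 262.6 km  (cumulative 733.8 km)
Total route length ≈ 734 km.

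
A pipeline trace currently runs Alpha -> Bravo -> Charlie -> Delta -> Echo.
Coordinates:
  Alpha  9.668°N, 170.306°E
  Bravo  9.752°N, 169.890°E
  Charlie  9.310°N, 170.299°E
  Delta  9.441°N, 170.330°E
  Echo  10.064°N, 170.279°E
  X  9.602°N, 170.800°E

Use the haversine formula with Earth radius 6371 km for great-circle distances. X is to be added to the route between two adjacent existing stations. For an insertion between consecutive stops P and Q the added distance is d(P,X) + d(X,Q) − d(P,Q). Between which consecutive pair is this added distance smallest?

between Delta and Echo

Added distance for inserting X between each consecutive pair:
Alpha–Bravo: 109.2 km
Bravo–Charlie: 98.4 km
Charlie–Delta: 103.4 km
Delta–Echo: 61.9 km
Smallest added distance is 61.9 km, inserting between Delta and Echo.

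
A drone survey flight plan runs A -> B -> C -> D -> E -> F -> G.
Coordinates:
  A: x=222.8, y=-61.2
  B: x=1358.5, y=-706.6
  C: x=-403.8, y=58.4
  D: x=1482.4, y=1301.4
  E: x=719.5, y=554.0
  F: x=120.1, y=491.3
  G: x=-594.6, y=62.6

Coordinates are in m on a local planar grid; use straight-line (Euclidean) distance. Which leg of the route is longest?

C–D

Leg distances:
A→B: 1306.3 m
B→C: 1921.2 m
C→D: 2258.9 m
D→E: 1068.0 m
E→F: 602.7 m
F→G: 833.4 m
The longest leg is C–D at 2258.9 m.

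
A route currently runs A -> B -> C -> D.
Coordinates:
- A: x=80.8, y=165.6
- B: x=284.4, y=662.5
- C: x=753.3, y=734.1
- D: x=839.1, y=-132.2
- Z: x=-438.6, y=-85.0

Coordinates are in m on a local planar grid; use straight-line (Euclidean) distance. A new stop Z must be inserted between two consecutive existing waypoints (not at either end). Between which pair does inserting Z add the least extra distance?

Added distance for inserting Z between each consecutive pair:
A–B: 1079.6 m
B–C: 2011.8 m
C–D: 1854.3 m
Smallest added distance is 1079.6 m, inserting between A and B.

between A and B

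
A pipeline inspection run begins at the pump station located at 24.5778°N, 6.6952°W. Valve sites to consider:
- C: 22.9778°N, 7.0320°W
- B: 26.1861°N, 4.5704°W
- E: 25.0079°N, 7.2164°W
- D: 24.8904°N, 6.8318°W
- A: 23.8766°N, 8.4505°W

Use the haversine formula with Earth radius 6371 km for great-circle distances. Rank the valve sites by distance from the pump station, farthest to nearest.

Computing each great-circle distance from 24.5778°N, 6.6952°W:
B 26.1861°N, 4.5704°W: 278.5 km
A 23.8766°N, 8.4505°W: 194.3 km
C 22.9778°N, 7.0320°W: 181.2 km
E 25.0079°N, 7.2164°W: 71.1 km
D 24.8904°N, 6.8318°W: 37.4 km

B, A, C, E, D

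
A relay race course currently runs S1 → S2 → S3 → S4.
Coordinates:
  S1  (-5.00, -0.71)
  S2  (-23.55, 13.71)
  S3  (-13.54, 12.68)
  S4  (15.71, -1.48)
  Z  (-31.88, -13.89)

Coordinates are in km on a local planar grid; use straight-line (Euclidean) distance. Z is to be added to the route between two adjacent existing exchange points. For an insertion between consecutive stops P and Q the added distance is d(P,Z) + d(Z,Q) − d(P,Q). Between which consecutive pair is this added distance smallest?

Added distance for inserting Z between each consecutive pair:
S1–S2: 35.3 km
S2–S3: 51.1 km
S3–S4: 49.0 km
Smallest added distance is 35.3 km, inserting between S1 and S2.

between S1 and S2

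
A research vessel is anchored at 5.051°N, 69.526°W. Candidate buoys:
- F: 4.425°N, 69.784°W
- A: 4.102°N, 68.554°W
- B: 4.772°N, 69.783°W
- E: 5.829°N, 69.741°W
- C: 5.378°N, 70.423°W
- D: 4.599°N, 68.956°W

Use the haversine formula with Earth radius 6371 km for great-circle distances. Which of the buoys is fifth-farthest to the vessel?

Distances from the vessel (5.051°N, 69.526°W):
A: 150.8 km
C: 105.8 km
E: 89.7 km
D: 80.7 km
F: 75.3 km
B: 42.1 km
The fifth-farthest is F at 75.3 km.

F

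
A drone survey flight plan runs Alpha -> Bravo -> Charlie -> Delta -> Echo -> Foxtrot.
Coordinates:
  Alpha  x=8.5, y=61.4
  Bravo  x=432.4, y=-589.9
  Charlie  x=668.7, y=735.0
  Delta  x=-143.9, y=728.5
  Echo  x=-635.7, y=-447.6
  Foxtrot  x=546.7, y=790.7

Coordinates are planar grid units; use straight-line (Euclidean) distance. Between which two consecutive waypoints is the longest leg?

Echo–Foxtrot

Leg distances:
Alpha→Bravo: 777.1
Bravo→Charlie: 1345.8
Charlie→Delta: 812.6
Delta→Echo: 1274.8
Echo→Foxtrot: 1712.1
The longest leg is Echo–Foxtrot at 1712.1.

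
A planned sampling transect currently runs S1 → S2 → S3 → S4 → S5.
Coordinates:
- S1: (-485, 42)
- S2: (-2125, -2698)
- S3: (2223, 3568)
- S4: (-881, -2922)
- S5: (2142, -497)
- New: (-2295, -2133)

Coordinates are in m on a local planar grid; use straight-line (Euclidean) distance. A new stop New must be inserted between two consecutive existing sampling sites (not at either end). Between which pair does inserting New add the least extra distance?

between S1 and S2

Added distance for inserting New between each consecutive pair:
S1–S2: 226.3 m
S2–S3: 237.4 m
S3–S4: 1699.3 m
S4–S5: 2472.8 m
Smallest added distance is 226.3 m, inserting between S1 and S2.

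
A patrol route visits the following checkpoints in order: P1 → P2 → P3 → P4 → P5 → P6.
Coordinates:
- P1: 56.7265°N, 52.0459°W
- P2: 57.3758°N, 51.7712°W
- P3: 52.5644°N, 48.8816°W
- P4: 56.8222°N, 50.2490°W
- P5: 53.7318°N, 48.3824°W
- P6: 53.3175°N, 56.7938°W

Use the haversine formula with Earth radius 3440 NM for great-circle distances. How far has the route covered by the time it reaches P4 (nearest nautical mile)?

605 NM

Leg distances:
P1→P2: 40.0 NM  (cumulative 40.0 NM)
P2→P3: 305.5 NM  (cumulative 345.5 NM)
P3→P4: 260.0 NM  (cumulative 605.5 NM)
Cumulative distance at P4 ≈ 605 NM.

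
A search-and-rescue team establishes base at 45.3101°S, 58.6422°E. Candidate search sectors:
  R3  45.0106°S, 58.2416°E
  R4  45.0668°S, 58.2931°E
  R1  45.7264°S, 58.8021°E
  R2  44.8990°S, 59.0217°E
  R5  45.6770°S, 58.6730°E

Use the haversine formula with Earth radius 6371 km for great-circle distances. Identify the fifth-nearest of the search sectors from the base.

Distances from the base (45.3101°S, 58.6422°E):
R4: 38.5 km
R5: 40.9 km
R3: 45.8 km
R1: 47.9 km
R2: 54.6 km
The fifth-nearest is R2 at 54.6 km.

R2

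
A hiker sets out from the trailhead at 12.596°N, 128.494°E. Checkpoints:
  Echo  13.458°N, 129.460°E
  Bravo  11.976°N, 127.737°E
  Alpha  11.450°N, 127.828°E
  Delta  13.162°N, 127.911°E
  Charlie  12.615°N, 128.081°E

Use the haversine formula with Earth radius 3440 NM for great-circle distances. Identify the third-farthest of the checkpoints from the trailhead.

Bravo

Distance to each, sorted:
Alpha: 79.1 NM
Echo: 76.6 NM
Bravo: 57.9 NM
Delta: 48.2 NM
Charlie: 24.2 NM
The third-farthest is Bravo at 57.9 NM.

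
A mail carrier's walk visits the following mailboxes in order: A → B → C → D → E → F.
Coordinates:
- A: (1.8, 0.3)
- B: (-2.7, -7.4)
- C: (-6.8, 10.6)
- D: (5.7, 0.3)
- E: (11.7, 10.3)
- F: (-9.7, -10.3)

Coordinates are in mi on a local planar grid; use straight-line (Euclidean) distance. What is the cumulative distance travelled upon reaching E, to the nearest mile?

Leg distances:
A→B: 8.9 mi  (cumulative 8.9 mi)
B→C: 18.5 mi  (cumulative 27.4 mi)
C→D: 16.2 mi  (cumulative 43.6 mi)
D→E: 11.7 mi  (cumulative 55.2 mi)
Cumulative distance at E ≈ 55 mi.

55 mi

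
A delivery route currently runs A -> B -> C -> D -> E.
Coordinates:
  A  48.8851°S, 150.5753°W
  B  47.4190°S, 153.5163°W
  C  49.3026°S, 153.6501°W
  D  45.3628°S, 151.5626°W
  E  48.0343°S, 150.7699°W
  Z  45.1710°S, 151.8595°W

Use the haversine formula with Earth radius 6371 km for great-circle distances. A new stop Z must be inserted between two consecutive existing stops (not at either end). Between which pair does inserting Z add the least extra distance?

between C and D

Added distance for inserting Z between each consecutive pair:
A–B: 432.5 km
B–C: 549.7 km
C–D: 45.0 km
D–E: 57.5 km
Smallest added distance is 45.0 km, inserting between C and D.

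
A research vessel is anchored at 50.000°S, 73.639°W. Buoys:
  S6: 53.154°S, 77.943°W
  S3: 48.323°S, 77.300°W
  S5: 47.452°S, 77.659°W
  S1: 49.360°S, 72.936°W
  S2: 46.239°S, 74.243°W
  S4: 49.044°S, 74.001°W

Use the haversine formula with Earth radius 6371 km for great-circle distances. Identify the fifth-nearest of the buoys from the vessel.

S2

Distance to each, sorted:
S1: 87.3 km
S4: 109.5 km
S3: 325.0 km
S5: 408.8 km
S2: 420.6 km
S6: 459.7 km
The fifth-nearest is S2 at 420.6 km.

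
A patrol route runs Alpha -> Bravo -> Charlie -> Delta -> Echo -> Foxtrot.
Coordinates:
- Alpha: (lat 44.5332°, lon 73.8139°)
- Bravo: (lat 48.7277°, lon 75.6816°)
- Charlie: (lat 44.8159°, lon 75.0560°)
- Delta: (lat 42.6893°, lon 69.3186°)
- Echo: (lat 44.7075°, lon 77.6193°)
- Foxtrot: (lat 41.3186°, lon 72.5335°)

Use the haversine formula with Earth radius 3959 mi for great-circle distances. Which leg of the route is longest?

Delta–Echo

Leg distances:
Alpha→Bravo: 303.1 mi
Bravo→Charlie: 271.9 mi
Charlie→Delta: 321.8 mi
Delta→Echo: 437.3 mi
Echo→Foxtrot: 347.5 mi
The longest leg is Delta–Echo at 437.3 mi.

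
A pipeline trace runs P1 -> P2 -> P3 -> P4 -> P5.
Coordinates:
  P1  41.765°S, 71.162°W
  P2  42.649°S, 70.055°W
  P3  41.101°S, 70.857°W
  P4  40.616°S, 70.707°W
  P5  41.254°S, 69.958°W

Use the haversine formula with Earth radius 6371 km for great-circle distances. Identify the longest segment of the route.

P2–P3

Leg distances:
P1→P2: 134.1 km
P2→P3: 184.5 km
P3→P4: 55.4 km
P4→P5: 94.8 km
The longest leg is P2–P3 at 184.5 km.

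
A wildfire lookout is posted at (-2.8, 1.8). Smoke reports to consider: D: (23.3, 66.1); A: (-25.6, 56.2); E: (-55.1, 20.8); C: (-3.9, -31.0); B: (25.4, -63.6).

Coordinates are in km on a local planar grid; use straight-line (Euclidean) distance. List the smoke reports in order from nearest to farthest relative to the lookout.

C, E, A, D, B

Computing each straight-line distance from (-2.8, 1.8):
C (-3.9, -31.0): 32.8 km
E (-55.1, 20.8): 55.6 km
A (-25.6, 56.2): 59.0 km
D (23.3, 66.1): 69.4 km
B (25.4, -63.6): 71.2 km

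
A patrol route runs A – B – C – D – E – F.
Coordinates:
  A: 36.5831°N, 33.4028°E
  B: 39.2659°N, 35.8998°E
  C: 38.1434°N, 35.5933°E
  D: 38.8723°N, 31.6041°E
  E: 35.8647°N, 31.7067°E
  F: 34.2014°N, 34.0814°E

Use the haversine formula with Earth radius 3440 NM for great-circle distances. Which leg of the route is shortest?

Leg distances:
A→B: 199.8 NM
B→C: 68.9 NM
C→D: 192.4 NM
D→E: 180.6 NM
E→F: 153.6 NM
The shortest leg is B–C at 68.9 NM.

B–C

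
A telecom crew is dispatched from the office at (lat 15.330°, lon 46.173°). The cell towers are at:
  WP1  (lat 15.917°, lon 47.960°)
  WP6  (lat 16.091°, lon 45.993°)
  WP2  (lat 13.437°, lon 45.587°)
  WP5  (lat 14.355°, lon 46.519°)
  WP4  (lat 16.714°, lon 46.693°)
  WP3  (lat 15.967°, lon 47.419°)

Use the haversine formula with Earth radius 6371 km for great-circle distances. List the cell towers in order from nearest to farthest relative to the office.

Distance from the office at (lat 15.330°, lon 46.173°) to each:
WP6 (lat 16.091°, lon 45.993°): 86.8 km
WP5 (lat 14.355°, lon 46.519°): 114.6 km
WP3 (lat 15.967°, lon 47.419°): 151.0 km
WP4 (lat 16.714°, lon 46.693°): 163.6 km
WP1 (lat 15.917°, lon 47.960°): 202.2 km
WP2 (lat 13.437°, lon 45.587°): 219.8 km

WP6, WP5, WP3, WP4, WP1, WP2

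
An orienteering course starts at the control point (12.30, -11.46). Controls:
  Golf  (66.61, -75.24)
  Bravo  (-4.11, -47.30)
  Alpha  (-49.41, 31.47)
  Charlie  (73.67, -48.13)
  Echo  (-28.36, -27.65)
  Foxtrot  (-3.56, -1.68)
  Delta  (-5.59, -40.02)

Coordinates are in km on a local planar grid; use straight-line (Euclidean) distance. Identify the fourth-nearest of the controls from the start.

Distances from the start ((12.30, -11.46)):
Foxtrot: 18.6 km
Delta: 33.7 km
Bravo: 39.4 km
Echo: 43.8 km
Charlie: 71.5 km
Alpha: 75.2 km
Golf: 83.8 km
The fourth-nearest is Echo at 43.8 km.

Echo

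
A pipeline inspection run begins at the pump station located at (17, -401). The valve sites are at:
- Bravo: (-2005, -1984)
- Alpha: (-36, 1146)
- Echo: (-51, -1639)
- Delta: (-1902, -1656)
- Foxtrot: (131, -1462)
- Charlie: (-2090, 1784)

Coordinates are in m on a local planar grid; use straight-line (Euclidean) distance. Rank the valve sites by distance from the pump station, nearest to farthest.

Distance from the pump station at (17, -401) to each:
Foxtrot (131, -1462): 1067.1 m
Echo (-51, -1639): 1239.9 m
Alpha (-36, 1146): 1547.9 m
Delta (-1902, -1656): 2292.9 m
Bravo (-2005, -1984): 2568.0 m
Charlie (-2090, 1784): 3035.4 m

Foxtrot, Echo, Alpha, Delta, Bravo, Charlie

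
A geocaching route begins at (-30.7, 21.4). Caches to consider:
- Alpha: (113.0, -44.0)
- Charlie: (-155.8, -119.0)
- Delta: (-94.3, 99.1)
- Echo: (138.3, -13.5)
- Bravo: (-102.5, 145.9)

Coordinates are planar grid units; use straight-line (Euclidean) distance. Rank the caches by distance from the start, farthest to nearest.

Charlie, Echo, Alpha, Bravo, Delta

Distances from the start:
Charlie (-155.8, -119.0): 188.0
Echo (138.3, -13.5): 172.6
Alpha (113.0, -44.0): 157.9
Bravo (-102.5, 145.9): 143.7
Delta (-94.3, 99.1): 100.4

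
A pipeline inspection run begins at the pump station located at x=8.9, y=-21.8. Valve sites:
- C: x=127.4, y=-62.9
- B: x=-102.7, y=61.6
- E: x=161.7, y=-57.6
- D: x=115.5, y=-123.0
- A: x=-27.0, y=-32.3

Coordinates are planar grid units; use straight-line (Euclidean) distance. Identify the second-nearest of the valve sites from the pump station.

Distances from the pump station (x=8.9, y=-21.8):
A: 37.4
C: 125.4
B: 139.3
D: 147.0
E: 156.9
The second-nearest is C at 125.4.

C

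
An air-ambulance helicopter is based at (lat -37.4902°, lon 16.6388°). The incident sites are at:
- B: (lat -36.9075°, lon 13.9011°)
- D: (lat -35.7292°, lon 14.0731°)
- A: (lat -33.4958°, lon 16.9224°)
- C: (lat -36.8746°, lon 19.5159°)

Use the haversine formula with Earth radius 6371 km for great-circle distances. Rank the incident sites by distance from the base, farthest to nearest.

Distance from the base at (lat -37.4902°, lon 16.6388°) to each:
A (lat -33.4958°, lon 16.9224°): 444.9 km
D (lat -35.7292°, lon 14.0731°): 301.3 km
C (lat -36.8746°, lon 19.5159°): 263.9 km
B (lat -36.9075°, lon 13.9011°): 251.0 km

A, D, C, B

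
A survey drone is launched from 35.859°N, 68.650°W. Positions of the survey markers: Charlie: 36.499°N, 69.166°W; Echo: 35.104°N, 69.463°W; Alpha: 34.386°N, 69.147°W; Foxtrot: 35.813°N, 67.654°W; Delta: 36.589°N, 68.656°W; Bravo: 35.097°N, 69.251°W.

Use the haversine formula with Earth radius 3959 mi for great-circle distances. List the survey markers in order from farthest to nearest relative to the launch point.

Alpha, Echo, Bravo, Foxtrot, Charlie, Delta

Computing each great-circle distance from 35.859°N, 68.650°W:
Alpha 34.386°N, 69.147°W: 105.6 mi
Echo 35.104°N, 69.463°W: 69.4 mi
Bravo 35.097°N, 69.251°W: 62.6 mi
Foxtrot 35.813°N, 67.654°W: 55.9 mi
Charlie 36.499°N, 69.166°W: 52.8 mi
Delta 36.589°N, 68.656°W: 50.4 mi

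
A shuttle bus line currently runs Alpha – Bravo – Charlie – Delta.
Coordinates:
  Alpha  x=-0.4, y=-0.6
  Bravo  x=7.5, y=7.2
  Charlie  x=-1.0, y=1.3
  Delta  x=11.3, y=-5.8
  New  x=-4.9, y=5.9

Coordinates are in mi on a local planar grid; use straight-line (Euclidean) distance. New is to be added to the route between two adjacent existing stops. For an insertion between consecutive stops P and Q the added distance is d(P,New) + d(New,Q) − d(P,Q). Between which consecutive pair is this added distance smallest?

Added distance for inserting New between each consecutive pair:
Alpha–Bravo: 9.3 mi
Bravo–Charlie: 8.2 mi
Charlie–Delta: 11.8 mi
Smallest added distance is 8.2 mi, inserting between Bravo and Charlie.

between Bravo and Charlie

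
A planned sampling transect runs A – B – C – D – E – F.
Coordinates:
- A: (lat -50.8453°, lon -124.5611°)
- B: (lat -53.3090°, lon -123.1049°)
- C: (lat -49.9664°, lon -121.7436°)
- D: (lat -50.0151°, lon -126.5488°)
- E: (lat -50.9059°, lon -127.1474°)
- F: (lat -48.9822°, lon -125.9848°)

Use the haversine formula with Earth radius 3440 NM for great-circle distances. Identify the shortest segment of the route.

D–E

Leg distances:
A→B: 157.4 NM
B→C: 207.0 NM
C→D: 185.5 NM
D→E: 58.2 NM
E→F: 123.9 NM
The shortest leg is D–E at 58.2 NM.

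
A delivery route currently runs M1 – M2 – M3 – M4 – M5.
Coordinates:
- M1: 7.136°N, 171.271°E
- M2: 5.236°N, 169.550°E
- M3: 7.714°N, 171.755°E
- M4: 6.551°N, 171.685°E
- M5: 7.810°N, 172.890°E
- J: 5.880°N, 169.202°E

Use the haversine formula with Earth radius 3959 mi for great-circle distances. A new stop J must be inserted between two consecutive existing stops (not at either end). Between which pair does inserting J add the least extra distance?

Added distance for inserting J between each consecutive pair:
M1–M2: 40.3 mi
M2–M3: 38.2 mi
M3–M4: 312.4 mi
M4–M5: 342.8 mi
Smallest added distance is 38.2 mi, inserting between M2 and M3.

between M2 and M3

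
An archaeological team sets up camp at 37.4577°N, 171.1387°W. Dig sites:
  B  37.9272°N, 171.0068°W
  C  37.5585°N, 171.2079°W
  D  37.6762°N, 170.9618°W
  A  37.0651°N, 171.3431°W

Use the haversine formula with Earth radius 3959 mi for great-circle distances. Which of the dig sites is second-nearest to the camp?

Distance to each, sorted:
C: 7.9 mi
D: 17.9 mi
A: 29.4 mi
B: 33.2 mi
The second-nearest is D at 17.9 mi.

D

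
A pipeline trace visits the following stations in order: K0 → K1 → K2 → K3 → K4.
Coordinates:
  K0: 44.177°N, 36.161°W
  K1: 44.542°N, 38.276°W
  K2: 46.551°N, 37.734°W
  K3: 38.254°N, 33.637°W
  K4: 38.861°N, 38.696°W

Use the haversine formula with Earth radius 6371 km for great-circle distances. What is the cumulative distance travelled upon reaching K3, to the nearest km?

Leg distances:
K0→K1: 173.0 km  (cumulative 173.0 km)
K1→K2: 227.3 km  (cumulative 400.3 km)
K2→K3: 981.6 km  (cumulative 1381.9 km)
Cumulative distance at K3 ≈ 1382 km.

1382 km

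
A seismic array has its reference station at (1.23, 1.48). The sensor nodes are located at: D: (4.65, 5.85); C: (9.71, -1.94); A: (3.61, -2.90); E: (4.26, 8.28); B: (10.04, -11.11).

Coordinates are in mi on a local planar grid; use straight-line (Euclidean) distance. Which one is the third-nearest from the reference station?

E

Distance to each, sorted:
A: 5.0 mi
D: 5.5 mi
E: 7.4 mi
C: 9.1 mi
B: 15.4 mi
The third-nearest is E at 7.4 mi.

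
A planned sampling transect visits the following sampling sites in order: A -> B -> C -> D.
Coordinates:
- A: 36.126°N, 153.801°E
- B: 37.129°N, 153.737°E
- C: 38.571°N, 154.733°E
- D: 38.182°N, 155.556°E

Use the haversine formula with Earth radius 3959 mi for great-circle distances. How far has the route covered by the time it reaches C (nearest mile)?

183 mi

Leg distances:
A→B: 69.4 mi  (cumulative 69.4 mi)
B→C: 113.5 mi  (cumulative 182.9 mi)
Cumulative distance at C ≈ 183 mi.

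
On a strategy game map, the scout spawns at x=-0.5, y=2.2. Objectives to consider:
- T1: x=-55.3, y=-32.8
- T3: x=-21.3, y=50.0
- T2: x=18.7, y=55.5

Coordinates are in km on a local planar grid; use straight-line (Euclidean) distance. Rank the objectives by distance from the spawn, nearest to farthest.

Distances from the spawn:
T3 x=-21.3, y=50.0: 52.1 km
T2 x=18.7, y=55.5: 56.7 km
T1 x=-55.3, y=-32.8: 65.0 km

T3, T2, T1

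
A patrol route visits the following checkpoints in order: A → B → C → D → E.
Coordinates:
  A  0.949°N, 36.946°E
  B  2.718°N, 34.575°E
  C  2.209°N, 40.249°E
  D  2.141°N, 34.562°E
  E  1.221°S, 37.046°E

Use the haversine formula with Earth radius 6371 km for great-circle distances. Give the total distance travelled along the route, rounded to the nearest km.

Leg distances:
A→B: 328.8 km  (cumulative 328.8 km)
B→C: 632.9 km  (cumulative 961.7 km)
C→D: 632.0 km  (cumulative 1593.6 km)
D→E: 464.8 km  (cumulative 2058.4 km)
Total route length ≈ 2058 km.

2058 km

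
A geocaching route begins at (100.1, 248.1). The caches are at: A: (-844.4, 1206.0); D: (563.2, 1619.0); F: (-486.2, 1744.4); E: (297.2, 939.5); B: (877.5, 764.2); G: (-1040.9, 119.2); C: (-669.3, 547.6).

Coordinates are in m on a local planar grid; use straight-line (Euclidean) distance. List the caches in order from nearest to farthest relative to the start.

Distance from the start at (100.1, 248.1) to each:
E (297.2, 939.5): 718.9 m
C (-669.3, 547.6): 825.6 m
B (877.5, 764.2): 933.1 m
G (-1040.9, 119.2): 1148.3 m
A (-844.4, 1206.0): 1345.2 m
D (563.2, 1619.0): 1447.0 m
F (-486.2, 1744.4): 1607.1 m

E, C, B, G, A, D, F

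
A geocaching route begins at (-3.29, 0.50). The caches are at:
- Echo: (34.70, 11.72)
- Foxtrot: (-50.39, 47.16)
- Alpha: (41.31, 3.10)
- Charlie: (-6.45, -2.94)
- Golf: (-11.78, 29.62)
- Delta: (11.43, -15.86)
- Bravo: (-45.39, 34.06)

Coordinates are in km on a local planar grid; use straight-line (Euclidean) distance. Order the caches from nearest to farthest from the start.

Charlie, Delta, Golf, Echo, Alpha, Bravo, Foxtrot

Distances from the start:
Charlie (-6.45, -2.94): 4.7 km
Delta (11.43, -15.86): 22.0 km
Golf (-11.78, 29.62): 30.3 km
Echo (34.70, 11.72): 39.6 km
Alpha (41.31, 3.10): 44.7 km
Bravo (-45.39, 34.06): 53.8 km
Foxtrot (-50.39, 47.16): 66.3 km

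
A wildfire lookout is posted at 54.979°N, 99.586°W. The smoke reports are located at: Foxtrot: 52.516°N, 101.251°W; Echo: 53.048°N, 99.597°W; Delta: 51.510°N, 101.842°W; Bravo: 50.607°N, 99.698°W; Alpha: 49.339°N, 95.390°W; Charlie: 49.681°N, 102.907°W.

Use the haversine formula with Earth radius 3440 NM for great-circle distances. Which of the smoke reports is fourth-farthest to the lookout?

Distance to each, sorted:
Alpha: 372.1 NM
Charlie: 340.5 NM
Bravo: 262.5 NM
Delta: 223.5 NM
Foxtrot: 159.2 NM
Echo: 115.9 NM
The fourth-farthest is Delta at 223.5 NM.

Delta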